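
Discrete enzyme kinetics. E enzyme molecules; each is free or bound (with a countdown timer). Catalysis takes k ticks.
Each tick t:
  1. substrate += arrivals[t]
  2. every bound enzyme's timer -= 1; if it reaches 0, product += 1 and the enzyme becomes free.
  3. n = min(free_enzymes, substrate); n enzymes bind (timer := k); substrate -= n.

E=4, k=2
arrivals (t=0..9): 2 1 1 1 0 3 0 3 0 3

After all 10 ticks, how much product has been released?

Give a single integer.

t=0: arr=2 -> substrate=0 bound=2 product=0
t=1: arr=1 -> substrate=0 bound=3 product=0
t=2: arr=1 -> substrate=0 bound=2 product=2
t=3: arr=1 -> substrate=0 bound=2 product=3
t=4: arr=0 -> substrate=0 bound=1 product=4
t=5: arr=3 -> substrate=0 bound=3 product=5
t=6: arr=0 -> substrate=0 bound=3 product=5
t=7: arr=3 -> substrate=0 bound=3 product=8
t=8: arr=0 -> substrate=0 bound=3 product=8
t=9: arr=3 -> substrate=0 bound=3 product=11

Answer: 11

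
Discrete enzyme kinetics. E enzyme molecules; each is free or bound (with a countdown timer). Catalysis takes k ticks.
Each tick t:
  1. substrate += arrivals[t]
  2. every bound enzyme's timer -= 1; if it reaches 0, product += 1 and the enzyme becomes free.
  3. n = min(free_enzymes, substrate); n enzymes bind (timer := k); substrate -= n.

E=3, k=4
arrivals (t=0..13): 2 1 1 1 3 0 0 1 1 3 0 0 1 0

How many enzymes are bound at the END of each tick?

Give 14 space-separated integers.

Answer: 2 3 3 3 3 3 3 3 3 3 3 3 3 3

Derivation:
t=0: arr=2 -> substrate=0 bound=2 product=0
t=1: arr=1 -> substrate=0 bound=3 product=0
t=2: arr=1 -> substrate=1 bound=3 product=0
t=3: arr=1 -> substrate=2 bound=3 product=0
t=4: arr=3 -> substrate=3 bound=3 product=2
t=5: arr=0 -> substrate=2 bound=3 product=3
t=6: arr=0 -> substrate=2 bound=3 product=3
t=7: arr=1 -> substrate=3 bound=3 product=3
t=8: arr=1 -> substrate=2 bound=3 product=5
t=9: arr=3 -> substrate=4 bound=3 product=6
t=10: arr=0 -> substrate=4 bound=3 product=6
t=11: arr=0 -> substrate=4 bound=3 product=6
t=12: arr=1 -> substrate=3 bound=3 product=8
t=13: arr=0 -> substrate=2 bound=3 product=9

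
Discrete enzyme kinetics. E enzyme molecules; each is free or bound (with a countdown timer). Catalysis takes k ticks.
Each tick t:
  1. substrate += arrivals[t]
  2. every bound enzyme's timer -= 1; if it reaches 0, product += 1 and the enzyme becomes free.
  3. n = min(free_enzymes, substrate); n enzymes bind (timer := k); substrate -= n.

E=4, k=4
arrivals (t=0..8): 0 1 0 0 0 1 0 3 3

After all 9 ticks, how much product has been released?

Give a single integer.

t=0: arr=0 -> substrate=0 bound=0 product=0
t=1: arr=1 -> substrate=0 bound=1 product=0
t=2: arr=0 -> substrate=0 bound=1 product=0
t=3: arr=0 -> substrate=0 bound=1 product=0
t=4: arr=0 -> substrate=0 bound=1 product=0
t=5: arr=1 -> substrate=0 bound=1 product=1
t=6: arr=0 -> substrate=0 bound=1 product=1
t=7: arr=3 -> substrate=0 bound=4 product=1
t=8: arr=3 -> substrate=3 bound=4 product=1

Answer: 1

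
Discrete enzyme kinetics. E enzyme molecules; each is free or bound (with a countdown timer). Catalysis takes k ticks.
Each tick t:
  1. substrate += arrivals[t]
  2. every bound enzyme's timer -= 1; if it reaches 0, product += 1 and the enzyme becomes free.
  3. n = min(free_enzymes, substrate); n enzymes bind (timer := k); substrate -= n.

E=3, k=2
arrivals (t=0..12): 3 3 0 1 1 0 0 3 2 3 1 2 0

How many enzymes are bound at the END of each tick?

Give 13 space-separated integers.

t=0: arr=3 -> substrate=0 bound=3 product=0
t=1: arr=3 -> substrate=3 bound=3 product=0
t=2: arr=0 -> substrate=0 bound=3 product=3
t=3: arr=1 -> substrate=1 bound=3 product=3
t=4: arr=1 -> substrate=0 bound=2 product=6
t=5: arr=0 -> substrate=0 bound=2 product=6
t=6: arr=0 -> substrate=0 bound=0 product=8
t=7: arr=3 -> substrate=0 bound=3 product=8
t=8: arr=2 -> substrate=2 bound=3 product=8
t=9: arr=3 -> substrate=2 bound=3 product=11
t=10: arr=1 -> substrate=3 bound=3 product=11
t=11: arr=2 -> substrate=2 bound=3 product=14
t=12: arr=0 -> substrate=2 bound=3 product=14

Answer: 3 3 3 3 2 2 0 3 3 3 3 3 3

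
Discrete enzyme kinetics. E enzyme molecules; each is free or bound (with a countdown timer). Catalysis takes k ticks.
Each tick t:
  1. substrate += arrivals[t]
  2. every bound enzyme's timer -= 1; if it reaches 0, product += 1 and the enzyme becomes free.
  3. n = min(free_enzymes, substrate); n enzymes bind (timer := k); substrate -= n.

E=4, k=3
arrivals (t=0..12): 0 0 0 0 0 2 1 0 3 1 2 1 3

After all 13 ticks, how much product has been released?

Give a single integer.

t=0: arr=0 -> substrate=0 bound=0 product=0
t=1: arr=0 -> substrate=0 bound=0 product=0
t=2: arr=0 -> substrate=0 bound=0 product=0
t=3: arr=0 -> substrate=0 bound=0 product=0
t=4: arr=0 -> substrate=0 bound=0 product=0
t=5: arr=2 -> substrate=0 bound=2 product=0
t=6: arr=1 -> substrate=0 bound=3 product=0
t=7: arr=0 -> substrate=0 bound=3 product=0
t=8: arr=3 -> substrate=0 bound=4 product=2
t=9: arr=1 -> substrate=0 bound=4 product=3
t=10: arr=2 -> substrate=2 bound=4 product=3
t=11: arr=1 -> substrate=0 bound=4 product=6
t=12: arr=3 -> substrate=2 bound=4 product=7

Answer: 7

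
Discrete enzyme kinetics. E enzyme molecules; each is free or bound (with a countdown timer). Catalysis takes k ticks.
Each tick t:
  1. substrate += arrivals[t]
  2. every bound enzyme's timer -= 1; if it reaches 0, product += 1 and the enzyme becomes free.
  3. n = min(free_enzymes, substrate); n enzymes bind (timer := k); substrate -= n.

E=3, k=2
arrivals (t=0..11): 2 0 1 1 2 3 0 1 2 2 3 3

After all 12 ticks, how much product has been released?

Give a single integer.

t=0: arr=2 -> substrate=0 bound=2 product=0
t=1: arr=0 -> substrate=0 bound=2 product=0
t=2: arr=1 -> substrate=0 bound=1 product=2
t=3: arr=1 -> substrate=0 bound=2 product=2
t=4: arr=2 -> substrate=0 bound=3 product=3
t=5: arr=3 -> substrate=2 bound=3 product=4
t=6: arr=0 -> substrate=0 bound=3 product=6
t=7: arr=1 -> substrate=0 bound=3 product=7
t=8: arr=2 -> substrate=0 bound=3 product=9
t=9: arr=2 -> substrate=1 bound=3 product=10
t=10: arr=3 -> substrate=2 bound=3 product=12
t=11: arr=3 -> substrate=4 bound=3 product=13

Answer: 13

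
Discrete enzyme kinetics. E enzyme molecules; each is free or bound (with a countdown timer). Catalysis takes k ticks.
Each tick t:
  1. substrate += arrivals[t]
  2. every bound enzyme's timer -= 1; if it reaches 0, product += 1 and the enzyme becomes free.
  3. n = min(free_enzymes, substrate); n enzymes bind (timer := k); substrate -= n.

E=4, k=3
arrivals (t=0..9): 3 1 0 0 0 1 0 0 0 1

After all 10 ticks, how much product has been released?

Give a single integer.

t=0: arr=3 -> substrate=0 bound=3 product=0
t=1: arr=1 -> substrate=0 bound=4 product=0
t=2: arr=0 -> substrate=0 bound=4 product=0
t=3: arr=0 -> substrate=0 bound=1 product=3
t=4: arr=0 -> substrate=0 bound=0 product=4
t=5: arr=1 -> substrate=0 bound=1 product=4
t=6: arr=0 -> substrate=0 bound=1 product=4
t=7: arr=0 -> substrate=0 bound=1 product=4
t=8: arr=0 -> substrate=0 bound=0 product=5
t=9: arr=1 -> substrate=0 bound=1 product=5

Answer: 5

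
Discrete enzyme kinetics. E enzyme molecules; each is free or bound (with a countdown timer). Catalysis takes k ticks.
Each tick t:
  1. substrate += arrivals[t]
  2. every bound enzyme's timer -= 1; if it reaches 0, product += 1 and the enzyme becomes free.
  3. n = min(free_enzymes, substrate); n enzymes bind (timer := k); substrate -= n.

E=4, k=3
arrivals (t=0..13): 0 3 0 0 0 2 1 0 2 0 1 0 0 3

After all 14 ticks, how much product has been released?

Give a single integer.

t=0: arr=0 -> substrate=0 bound=0 product=0
t=1: arr=3 -> substrate=0 bound=3 product=0
t=2: arr=0 -> substrate=0 bound=3 product=0
t=3: arr=0 -> substrate=0 bound=3 product=0
t=4: arr=0 -> substrate=0 bound=0 product=3
t=5: arr=2 -> substrate=0 bound=2 product=3
t=6: arr=1 -> substrate=0 bound=3 product=3
t=7: arr=0 -> substrate=0 bound=3 product=3
t=8: arr=2 -> substrate=0 bound=3 product=5
t=9: arr=0 -> substrate=0 bound=2 product=6
t=10: arr=1 -> substrate=0 bound=3 product=6
t=11: arr=0 -> substrate=0 bound=1 product=8
t=12: arr=0 -> substrate=0 bound=1 product=8
t=13: arr=3 -> substrate=0 bound=3 product=9

Answer: 9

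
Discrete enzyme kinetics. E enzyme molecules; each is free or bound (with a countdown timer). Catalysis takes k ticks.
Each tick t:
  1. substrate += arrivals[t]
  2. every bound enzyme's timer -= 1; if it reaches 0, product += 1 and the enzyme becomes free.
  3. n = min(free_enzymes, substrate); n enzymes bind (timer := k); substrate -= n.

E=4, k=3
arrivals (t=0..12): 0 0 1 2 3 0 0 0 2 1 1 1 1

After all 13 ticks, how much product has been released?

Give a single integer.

Answer: 9

Derivation:
t=0: arr=0 -> substrate=0 bound=0 product=0
t=1: arr=0 -> substrate=0 bound=0 product=0
t=2: arr=1 -> substrate=0 bound=1 product=0
t=3: arr=2 -> substrate=0 bound=3 product=0
t=4: arr=3 -> substrate=2 bound=4 product=0
t=5: arr=0 -> substrate=1 bound=4 product=1
t=6: arr=0 -> substrate=0 bound=3 product=3
t=7: arr=0 -> substrate=0 bound=2 product=4
t=8: arr=2 -> substrate=0 bound=3 product=5
t=9: arr=1 -> substrate=0 bound=3 product=6
t=10: arr=1 -> substrate=0 bound=4 product=6
t=11: arr=1 -> substrate=0 bound=3 product=8
t=12: arr=1 -> substrate=0 bound=3 product=9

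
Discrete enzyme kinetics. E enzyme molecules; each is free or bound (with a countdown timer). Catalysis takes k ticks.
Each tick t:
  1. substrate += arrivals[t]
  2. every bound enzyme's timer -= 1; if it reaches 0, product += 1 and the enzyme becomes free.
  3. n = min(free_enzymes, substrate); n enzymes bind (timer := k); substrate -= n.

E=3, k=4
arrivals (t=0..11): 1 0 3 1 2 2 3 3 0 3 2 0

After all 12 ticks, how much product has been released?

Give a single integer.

t=0: arr=1 -> substrate=0 bound=1 product=0
t=1: arr=0 -> substrate=0 bound=1 product=0
t=2: arr=3 -> substrate=1 bound=3 product=0
t=3: arr=1 -> substrate=2 bound=3 product=0
t=4: arr=2 -> substrate=3 bound=3 product=1
t=5: arr=2 -> substrate=5 bound=3 product=1
t=6: arr=3 -> substrate=6 bound=3 product=3
t=7: arr=3 -> substrate=9 bound=3 product=3
t=8: arr=0 -> substrate=8 bound=3 product=4
t=9: arr=3 -> substrate=11 bound=3 product=4
t=10: arr=2 -> substrate=11 bound=3 product=6
t=11: arr=0 -> substrate=11 bound=3 product=6

Answer: 6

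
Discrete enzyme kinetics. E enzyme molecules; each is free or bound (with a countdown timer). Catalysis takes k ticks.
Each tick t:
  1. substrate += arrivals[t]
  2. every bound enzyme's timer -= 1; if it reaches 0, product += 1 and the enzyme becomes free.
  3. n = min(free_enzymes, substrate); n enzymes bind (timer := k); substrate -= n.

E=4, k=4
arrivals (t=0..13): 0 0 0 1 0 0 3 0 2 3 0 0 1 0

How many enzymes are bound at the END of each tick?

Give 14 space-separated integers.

t=0: arr=0 -> substrate=0 bound=0 product=0
t=1: arr=0 -> substrate=0 bound=0 product=0
t=2: arr=0 -> substrate=0 bound=0 product=0
t=3: arr=1 -> substrate=0 bound=1 product=0
t=4: arr=0 -> substrate=0 bound=1 product=0
t=5: arr=0 -> substrate=0 bound=1 product=0
t=6: arr=3 -> substrate=0 bound=4 product=0
t=7: arr=0 -> substrate=0 bound=3 product=1
t=8: arr=2 -> substrate=1 bound=4 product=1
t=9: arr=3 -> substrate=4 bound=4 product=1
t=10: arr=0 -> substrate=1 bound=4 product=4
t=11: arr=0 -> substrate=1 bound=4 product=4
t=12: arr=1 -> substrate=1 bound=4 product=5
t=13: arr=0 -> substrate=1 bound=4 product=5

Answer: 0 0 0 1 1 1 4 3 4 4 4 4 4 4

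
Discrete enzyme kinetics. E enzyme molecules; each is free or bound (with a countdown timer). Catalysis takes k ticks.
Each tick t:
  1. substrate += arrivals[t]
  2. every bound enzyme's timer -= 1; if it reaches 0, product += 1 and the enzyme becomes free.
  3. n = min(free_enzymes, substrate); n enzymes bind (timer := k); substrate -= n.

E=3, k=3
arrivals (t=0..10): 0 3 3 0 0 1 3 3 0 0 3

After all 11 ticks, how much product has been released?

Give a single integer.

Answer: 9

Derivation:
t=0: arr=0 -> substrate=0 bound=0 product=0
t=1: arr=3 -> substrate=0 bound=3 product=0
t=2: arr=3 -> substrate=3 bound=3 product=0
t=3: arr=0 -> substrate=3 bound=3 product=0
t=4: arr=0 -> substrate=0 bound=3 product=3
t=5: arr=1 -> substrate=1 bound=3 product=3
t=6: arr=3 -> substrate=4 bound=3 product=3
t=7: arr=3 -> substrate=4 bound=3 product=6
t=8: arr=0 -> substrate=4 bound=3 product=6
t=9: arr=0 -> substrate=4 bound=3 product=6
t=10: arr=3 -> substrate=4 bound=3 product=9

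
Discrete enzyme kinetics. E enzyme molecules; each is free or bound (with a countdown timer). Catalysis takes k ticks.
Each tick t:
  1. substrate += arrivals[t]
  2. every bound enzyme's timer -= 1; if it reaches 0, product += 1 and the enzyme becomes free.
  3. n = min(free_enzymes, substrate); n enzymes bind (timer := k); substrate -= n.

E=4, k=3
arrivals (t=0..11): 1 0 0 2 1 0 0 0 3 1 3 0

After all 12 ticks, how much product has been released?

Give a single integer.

Answer: 7

Derivation:
t=0: arr=1 -> substrate=0 bound=1 product=0
t=1: arr=0 -> substrate=0 bound=1 product=0
t=2: arr=0 -> substrate=0 bound=1 product=0
t=3: arr=2 -> substrate=0 bound=2 product=1
t=4: arr=1 -> substrate=0 bound=3 product=1
t=5: arr=0 -> substrate=0 bound=3 product=1
t=6: arr=0 -> substrate=0 bound=1 product=3
t=7: arr=0 -> substrate=0 bound=0 product=4
t=8: arr=3 -> substrate=0 bound=3 product=4
t=9: arr=1 -> substrate=0 bound=4 product=4
t=10: arr=3 -> substrate=3 bound=4 product=4
t=11: arr=0 -> substrate=0 bound=4 product=7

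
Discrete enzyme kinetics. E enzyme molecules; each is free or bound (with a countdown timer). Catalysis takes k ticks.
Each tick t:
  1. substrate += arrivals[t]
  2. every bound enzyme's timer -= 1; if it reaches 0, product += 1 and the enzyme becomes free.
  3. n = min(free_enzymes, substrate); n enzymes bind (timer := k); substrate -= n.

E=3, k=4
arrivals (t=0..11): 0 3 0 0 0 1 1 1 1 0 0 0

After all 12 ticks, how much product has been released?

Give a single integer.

Answer: 6

Derivation:
t=0: arr=0 -> substrate=0 bound=0 product=0
t=1: arr=3 -> substrate=0 bound=3 product=0
t=2: arr=0 -> substrate=0 bound=3 product=0
t=3: arr=0 -> substrate=0 bound=3 product=0
t=4: arr=0 -> substrate=0 bound=3 product=0
t=5: arr=1 -> substrate=0 bound=1 product=3
t=6: arr=1 -> substrate=0 bound=2 product=3
t=7: arr=1 -> substrate=0 bound=3 product=3
t=8: arr=1 -> substrate=1 bound=3 product=3
t=9: arr=0 -> substrate=0 bound=3 product=4
t=10: arr=0 -> substrate=0 bound=2 product=5
t=11: arr=0 -> substrate=0 bound=1 product=6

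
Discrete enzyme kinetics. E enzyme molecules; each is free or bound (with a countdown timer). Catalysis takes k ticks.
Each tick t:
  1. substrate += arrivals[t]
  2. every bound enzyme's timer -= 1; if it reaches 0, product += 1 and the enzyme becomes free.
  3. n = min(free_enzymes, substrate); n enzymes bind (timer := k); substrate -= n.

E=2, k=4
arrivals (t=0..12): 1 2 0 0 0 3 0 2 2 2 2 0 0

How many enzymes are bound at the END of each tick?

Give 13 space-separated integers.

Answer: 1 2 2 2 2 2 2 2 2 2 2 2 2

Derivation:
t=0: arr=1 -> substrate=0 bound=1 product=0
t=1: arr=2 -> substrate=1 bound=2 product=0
t=2: arr=0 -> substrate=1 bound=2 product=0
t=3: arr=0 -> substrate=1 bound=2 product=0
t=4: arr=0 -> substrate=0 bound=2 product=1
t=5: arr=3 -> substrate=2 bound=2 product=2
t=6: arr=0 -> substrate=2 bound=2 product=2
t=7: arr=2 -> substrate=4 bound=2 product=2
t=8: arr=2 -> substrate=5 bound=2 product=3
t=9: arr=2 -> substrate=6 bound=2 product=4
t=10: arr=2 -> substrate=8 bound=2 product=4
t=11: arr=0 -> substrate=8 bound=2 product=4
t=12: arr=0 -> substrate=7 bound=2 product=5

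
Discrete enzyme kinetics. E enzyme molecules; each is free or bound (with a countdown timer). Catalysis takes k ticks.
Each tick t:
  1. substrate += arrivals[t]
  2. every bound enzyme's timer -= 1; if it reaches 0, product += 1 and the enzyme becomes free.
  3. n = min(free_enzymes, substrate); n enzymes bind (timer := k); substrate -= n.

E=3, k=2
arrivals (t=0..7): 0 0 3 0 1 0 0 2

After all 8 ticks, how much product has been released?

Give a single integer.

t=0: arr=0 -> substrate=0 bound=0 product=0
t=1: arr=0 -> substrate=0 bound=0 product=0
t=2: arr=3 -> substrate=0 bound=3 product=0
t=3: arr=0 -> substrate=0 bound=3 product=0
t=4: arr=1 -> substrate=0 bound=1 product=3
t=5: arr=0 -> substrate=0 bound=1 product=3
t=6: arr=0 -> substrate=0 bound=0 product=4
t=7: arr=2 -> substrate=0 bound=2 product=4

Answer: 4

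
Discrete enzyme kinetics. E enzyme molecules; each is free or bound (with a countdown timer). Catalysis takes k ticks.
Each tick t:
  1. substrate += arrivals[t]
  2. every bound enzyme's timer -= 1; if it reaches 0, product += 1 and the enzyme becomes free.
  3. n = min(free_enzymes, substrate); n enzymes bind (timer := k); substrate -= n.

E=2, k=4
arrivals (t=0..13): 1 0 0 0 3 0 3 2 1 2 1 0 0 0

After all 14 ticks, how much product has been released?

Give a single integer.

Answer: 5

Derivation:
t=0: arr=1 -> substrate=0 bound=1 product=0
t=1: arr=0 -> substrate=0 bound=1 product=0
t=2: arr=0 -> substrate=0 bound=1 product=0
t=3: arr=0 -> substrate=0 bound=1 product=0
t=4: arr=3 -> substrate=1 bound=2 product=1
t=5: arr=0 -> substrate=1 bound=2 product=1
t=6: arr=3 -> substrate=4 bound=2 product=1
t=7: arr=2 -> substrate=6 bound=2 product=1
t=8: arr=1 -> substrate=5 bound=2 product=3
t=9: arr=2 -> substrate=7 bound=2 product=3
t=10: arr=1 -> substrate=8 bound=2 product=3
t=11: arr=0 -> substrate=8 bound=2 product=3
t=12: arr=0 -> substrate=6 bound=2 product=5
t=13: arr=0 -> substrate=6 bound=2 product=5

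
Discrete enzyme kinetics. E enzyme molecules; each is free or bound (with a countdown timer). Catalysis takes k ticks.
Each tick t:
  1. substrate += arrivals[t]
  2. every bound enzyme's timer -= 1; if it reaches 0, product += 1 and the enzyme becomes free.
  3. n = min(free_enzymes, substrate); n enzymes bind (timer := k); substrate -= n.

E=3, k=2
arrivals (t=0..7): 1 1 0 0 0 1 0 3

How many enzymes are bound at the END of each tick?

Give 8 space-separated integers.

Answer: 1 2 1 0 0 1 1 3

Derivation:
t=0: arr=1 -> substrate=0 bound=1 product=0
t=1: arr=1 -> substrate=0 bound=2 product=0
t=2: arr=0 -> substrate=0 bound=1 product=1
t=3: arr=0 -> substrate=0 bound=0 product=2
t=4: arr=0 -> substrate=0 bound=0 product=2
t=5: arr=1 -> substrate=0 bound=1 product=2
t=6: arr=0 -> substrate=0 bound=1 product=2
t=7: arr=3 -> substrate=0 bound=3 product=3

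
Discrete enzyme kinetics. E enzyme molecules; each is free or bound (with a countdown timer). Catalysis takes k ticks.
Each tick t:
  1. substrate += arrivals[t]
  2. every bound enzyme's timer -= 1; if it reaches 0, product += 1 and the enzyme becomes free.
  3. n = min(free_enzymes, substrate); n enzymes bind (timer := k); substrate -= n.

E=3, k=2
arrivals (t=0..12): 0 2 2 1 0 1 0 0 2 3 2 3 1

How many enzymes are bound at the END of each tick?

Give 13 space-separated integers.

Answer: 0 2 3 3 2 1 1 0 2 3 3 3 3

Derivation:
t=0: arr=0 -> substrate=0 bound=0 product=0
t=1: arr=2 -> substrate=0 bound=2 product=0
t=2: arr=2 -> substrate=1 bound=3 product=0
t=3: arr=1 -> substrate=0 bound=3 product=2
t=4: arr=0 -> substrate=0 bound=2 product=3
t=5: arr=1 -> substrate=0 bound=1 product=5
t=6: arr=0 -> substrate=0 bound=1 product=5
t=7: arr=0 -> substrate=0 bound=0 product=6
t=8: arr=2 -> substrate=0 bound=2 product=6
t=9: arr=3 -> substrate=2 bound=3 product=6
t=10: arr=2 -> substrate=2 bound=3 product=8
t=11: arr=3 -> substrate=4 bound=3 product=9
t=12: arr=1 -> substrate=3 bound=3 product=11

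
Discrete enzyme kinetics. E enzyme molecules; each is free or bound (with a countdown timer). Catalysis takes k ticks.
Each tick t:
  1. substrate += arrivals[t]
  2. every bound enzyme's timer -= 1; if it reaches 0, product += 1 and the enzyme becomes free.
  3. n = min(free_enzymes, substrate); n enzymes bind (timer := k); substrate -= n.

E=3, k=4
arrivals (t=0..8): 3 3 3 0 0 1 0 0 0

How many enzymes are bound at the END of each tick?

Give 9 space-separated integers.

t=0: arr=3 -> substrate=0 bound=3 product=0
t=1: arr=3 -> substrate=3 bound=3 product=0
t=2: arr=3 -> substrate=6 bound=3 product=0
t=3: arr=0 -> substrate=6 bound=3 product=0
t=4: arr=0 -> substrate=3 bound=3 product=3
t=5: arr=1 -> substrate=4 bound=3 product=3
t=6: arr=0 -> substrate=4 bound=3 product=3
t=7: arr=0 -> substrate=4 bound=3 product=3
t=8: arr=0 -> substrate=1 bound=3 product=6

Answer: 3 3 3 3 3 3 3 3 3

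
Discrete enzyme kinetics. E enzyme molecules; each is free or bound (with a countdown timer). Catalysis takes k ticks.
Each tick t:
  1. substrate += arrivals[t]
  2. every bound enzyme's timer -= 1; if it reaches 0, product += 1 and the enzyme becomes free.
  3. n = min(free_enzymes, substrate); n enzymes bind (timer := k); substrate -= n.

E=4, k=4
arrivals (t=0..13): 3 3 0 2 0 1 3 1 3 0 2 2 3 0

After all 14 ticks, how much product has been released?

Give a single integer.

t=0: arr=3 -> substrate=0 bound=3 product=0
t=1: arr=3 -> substrate=2 bound=4 product=0
t=2: arr=0 -> substrate=2 bound=4 product=0
t=3: arr=2 -> substrate=4 bound=4 product=0
t=4: arr=0 -> substrate=1 bound=4 product=3
t=5: arr=1 -> substrate=1 bound=4 product=4
t=6: arr=3 -> substrate=4 bound=4 product=4
t=7: arr=1 -> substrate=5 bound=4 product=4
t=8: arr=3 -> substrate=5 bound=4 product=7
t=9: arr=0 -> substrate=4 bound=4 product=8
t=10: arr=2 -> substrate=6 bound=4 product=8
t=11: arr=2 -> substrate=8 bound=4 product=8
t=12: arr=3 -> substrate=8 bound=4 product=11
t=13: arr=0 -> substrate=7 bound=4 product=12

Answer: 12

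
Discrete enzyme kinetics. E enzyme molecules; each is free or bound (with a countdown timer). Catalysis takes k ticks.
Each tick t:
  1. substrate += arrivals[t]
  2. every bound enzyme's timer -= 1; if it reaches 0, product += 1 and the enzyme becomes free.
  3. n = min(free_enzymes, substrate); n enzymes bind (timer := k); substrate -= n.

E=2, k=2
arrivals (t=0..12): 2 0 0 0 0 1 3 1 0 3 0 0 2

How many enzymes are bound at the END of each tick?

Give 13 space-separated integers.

t=0: arr=2 -> substrate=0 bound=2 product=0
t=1: arr=0 -> substrate=0 bound=2 product=0
t=2: arr=0 -> substrate=0 bound=0 product=2
t=3: arr=0 -> substrate=0 bound=0 product=2
t=4: arr=0 -> substrate=0 bound=0 product=2
t=5: arr=1 -> substrate=0 bound=1 product=2
t=6: arr=3 -> substrate=2 bound=2 product=2
t=7: arr=1 -> substrate=2 bound=2 product=3
t=8: arr=0 -> substrate=1 bound=2 product=4
t=9: arr=3 -> substrate=3 bound=2 product=5
t=10: arr=0 -> substrate=2 bound=2 product=6
t=11: arr=0 -> substrate=1 bound=2 product=7
t=12: arr=2 -> substrate=2 bound=2 product=8

Answer: 2 2 0 0 0 1 2 2 2 2 2 2 2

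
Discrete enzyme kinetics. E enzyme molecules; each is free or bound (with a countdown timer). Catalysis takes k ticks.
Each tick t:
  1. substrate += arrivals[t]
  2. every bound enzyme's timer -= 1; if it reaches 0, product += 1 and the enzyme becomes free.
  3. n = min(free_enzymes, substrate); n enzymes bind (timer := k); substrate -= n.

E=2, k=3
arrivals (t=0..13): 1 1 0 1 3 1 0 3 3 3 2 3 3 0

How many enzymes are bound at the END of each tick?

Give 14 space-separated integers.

Answer: 1 2 2 2 2 2 2 2 2 2 2 2 2 2

Derivation:
t=0: arr=1 -> substrate=0 bound=1 product=0
t=1: arr=1 -> substrate=0 bound=2 product=0
t=2: arr=0 -> substrate=0 bound=2 product=0
t=3: arr=1 -> substrate=0 bound=2 product=1
t=4: arr=3 -> substrate=2 bound=2 product=2
t=5: arr=1 -> substrate=3 bound=2 product=2
t=6: arr=0 -> substrate=2 bound=2 product=3
t=7: arr=3 -> substrate=4 bound=2 product=4
t=8: arr=3 -> substrate=7 bound=2 product=4
t=9: arr=3 -> substrate=9 bound=2 product=5
t=10: arr=2 -> substrate=10 bound=2 product=6
t=11: arr=3 -> substrate=13 bound=2 product=6
t=12: arr=3 -> substrate=15 bound=2 product=7
t=13: arr=0 -> substrate=14 bound=2 product=8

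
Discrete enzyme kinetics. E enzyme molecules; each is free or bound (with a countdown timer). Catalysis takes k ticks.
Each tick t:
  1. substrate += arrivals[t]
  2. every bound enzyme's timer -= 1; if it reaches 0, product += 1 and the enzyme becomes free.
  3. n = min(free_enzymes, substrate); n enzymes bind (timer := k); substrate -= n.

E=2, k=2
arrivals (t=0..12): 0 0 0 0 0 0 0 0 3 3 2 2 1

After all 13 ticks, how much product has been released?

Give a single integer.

t=0: arr=0 -> substrate=0 bound=0 product=0
t=1: arr=0 -> substrate=0 bound=0 product=0
t=2: arr=0 -> substrate=0 bound=0 product=0
t=3: arr=0 -> substrate=0 bound=0 product=0
t=4: arr=0 -> substrate=0 bound=0 product=0
t=5: arr=0 -> substrate=0 bound=0 product=0
t=6: arr=0 -> substrate=0 bound=0 product=0
t=7: arr=0 -> substrate=0 bound=0 product=0
t=8: arr=3 -> substrate=1 bound=2 product=0
t=9: arr=3 -> substrate=4 bound=2 product=0
t=10: arr=2 -> substrate=4 bound=2 product=2
t=11: arr=2 -> substrate=6 bound=2 product=2
t=12: arr=1 -> substrate=5 bound=2 product=4

Answer: 4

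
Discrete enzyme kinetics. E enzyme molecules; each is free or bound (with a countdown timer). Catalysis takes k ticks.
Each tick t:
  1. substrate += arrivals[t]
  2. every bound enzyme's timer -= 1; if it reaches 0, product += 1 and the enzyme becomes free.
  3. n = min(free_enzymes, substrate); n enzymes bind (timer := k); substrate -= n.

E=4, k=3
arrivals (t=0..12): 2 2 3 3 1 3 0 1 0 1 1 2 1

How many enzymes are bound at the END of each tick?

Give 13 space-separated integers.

Answer: 2 4 4 4 4 4 4 4 4 4 4 4 4

Derivation:
t=0: arr=2 -> substrate=0 bound=2 product=0
t=1: arr=2 -> substrate=0 bound=4 product=0
t=2: arr=3 -> substrate=3 bound=4 product=0
t=3: arr=3 -> substrate=4 bound=4 product=2
t=4: arr=1 -> substrate=3 bound=4 product=4
t=5: arr=3 -> substrate=6 bound=4 product=4
t=6: arr=0 -> substrate=4 bound=4 product=6
t=7: arr=1 -> substrate=3 bound=4 product=8
t=8: arr=0 -> substrate=3 bound=4 product=8
t=9: arr=1 -> substrate=2 bound=4 product=10
t=10: arr=1 -> substrate=1 bound=4 product=12
t=11: arr=2 -> substrate=3 bound=4 product=12
t=12: arr=1 -> substrate=2 bound=4 product=14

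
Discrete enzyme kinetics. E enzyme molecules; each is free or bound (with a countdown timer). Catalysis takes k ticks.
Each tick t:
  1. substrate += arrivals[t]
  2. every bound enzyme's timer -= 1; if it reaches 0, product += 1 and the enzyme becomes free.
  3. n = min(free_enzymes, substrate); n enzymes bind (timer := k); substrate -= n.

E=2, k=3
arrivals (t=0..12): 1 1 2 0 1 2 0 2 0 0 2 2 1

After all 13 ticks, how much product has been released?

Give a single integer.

t=0: arr=1 -> substrate=0 bound=1 product=0
t=1: arr=1 -> substrate=0 bound=2 product=0
t=2: arr=2 -> substrate=2 bound=2 product=0
t=3: arr=0 -> substrate=1 bound=2 product=1
t=4: arr=1 -> substrate=1 bound=2 product=2
t=5: arr=2 -> substrate=3 bound=2 product=2
t=6: arr=0 -> substrate=2 bound=2 product=3
t=7: arr=2 -> substrate=3 bound=2 product=4
t=8: arr=0 -> substrate=3 bound=2 product=4
t=9: arr=0 -> substrate=2 bound=2 product=5
t=10: arr=2 -> substrate=3 bound=2 product=6
t=11: arr=2 -> substrate=5 bound=2 product=6
t=12: arr=1 -> substrate=5 bound=2 product=7

Answer: 7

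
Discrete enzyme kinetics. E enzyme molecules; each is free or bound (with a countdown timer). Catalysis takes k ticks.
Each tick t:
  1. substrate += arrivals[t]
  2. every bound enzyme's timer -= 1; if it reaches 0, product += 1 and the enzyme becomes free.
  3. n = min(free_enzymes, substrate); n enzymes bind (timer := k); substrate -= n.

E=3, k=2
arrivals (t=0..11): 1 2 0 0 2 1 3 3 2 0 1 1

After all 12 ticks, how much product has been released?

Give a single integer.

Answer: 12

Derivation:
t=0: arr=1 -> substrate=0 bound=1 product=0
t=1: arr=2 -> substrate=0 bound=3 product=0
t=2: arr=0 -> substrate=0 bound=2 product=1
t=3: arr=0 -> substrate=0 bound=0 product=3
t=4: arr=2 -> substrate=0 bound=2 product=3
t=5: arr=1 -> substrate=0 bound=3 product=3
t=6: arr=3 -> substrate=1 bound=3 product=5
t=7: arr=3 -> substrate=3 bound=3 product=6
t=8: arr=2 -> substrate=3 bound=3 product=8
t=9: arr=0 -> substrate=2 bound=3 product=9
t=10: arr=1 -> substrate=1 bound=3 product=11
t=11: arr=1 -> substrate=1 bound=3 product=12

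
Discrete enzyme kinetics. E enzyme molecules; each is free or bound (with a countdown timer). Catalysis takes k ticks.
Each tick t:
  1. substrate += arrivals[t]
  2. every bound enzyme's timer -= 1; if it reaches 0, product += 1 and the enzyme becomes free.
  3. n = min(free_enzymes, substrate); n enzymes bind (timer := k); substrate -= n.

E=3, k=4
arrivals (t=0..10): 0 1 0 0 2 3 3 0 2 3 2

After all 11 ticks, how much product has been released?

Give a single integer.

Answer: 4

Derivation:
t=0: arr=0 -> substrate=0 bound=0 product=0
t=1: arr=1 -> substrate=0 bound=1 product=0
t=2: arr=0 -> substrate=0 bound=1 product=0
t=3: arr=0 -> substrate=0 bound=1 product=0
t=4: arr=2 -> substrate=0 bound=3 product=0
t=5: arr=3 -> substrate=2 bound=3 product=1
t=6: arr=3 -> substrate=5 bound=3 product=1
t=7: arr=0 -> substrate=5 bound=3 product=1
t=8: arr=2 -> substrate=5 bound=3 product=3
t=9: arr=3 -> substrate=7 bound=3 product=4
t=10: arr=2 -> substrate=9 bound=3 product=4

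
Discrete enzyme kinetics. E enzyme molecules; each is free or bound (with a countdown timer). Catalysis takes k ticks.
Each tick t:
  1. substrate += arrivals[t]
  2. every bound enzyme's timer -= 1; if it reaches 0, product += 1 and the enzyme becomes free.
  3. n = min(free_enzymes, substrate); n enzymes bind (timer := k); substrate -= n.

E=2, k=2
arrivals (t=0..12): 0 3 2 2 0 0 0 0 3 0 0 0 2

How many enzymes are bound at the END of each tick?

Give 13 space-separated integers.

Answer: 0 2 2 2 2 2 2 1 2 2 2 1 2

Derivation:
t=0: arr=0 -> substrate=0 bound=0 product=0
t=1: arr=3 -> substrate=1 bound=2 product=0
t=2: arr=2 -> substrate=3 bound=2 product=0
t=3: arr=2 -> substrate=3 bound=2 product=2
t=4: arr=0 -> substrate=3 bound=2 product=2
t=5: arr=0 -> substrate=1 bound=2 product=4
t=6: arr=0 -> substrate=1 bound=2 product=4
t=7: arr=0 -> substrate=0 bound=1 product=6
t=8: arr=3 -> substrate=2 bound=2 product=6
t=9: arr=0 -> substrate=1 bound=2 product=7
t=10: arr=0 -> substrate=0 bound=2 product=8
t=11: arr=0 -> substrate=0 bound=1 product=9
t=12: arr=2 -> substrate=0 bound=2 product=10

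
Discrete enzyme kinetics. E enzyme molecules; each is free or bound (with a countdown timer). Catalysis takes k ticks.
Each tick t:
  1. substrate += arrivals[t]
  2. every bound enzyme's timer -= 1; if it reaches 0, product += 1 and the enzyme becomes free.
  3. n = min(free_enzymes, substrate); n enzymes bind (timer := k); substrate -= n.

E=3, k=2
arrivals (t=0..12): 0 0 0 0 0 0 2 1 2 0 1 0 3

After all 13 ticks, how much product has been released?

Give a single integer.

Answer: 6

Derivation:
t=0: arr=0 -> substrate=0 bound=0 product=0
t=1: arr=0 -> substrate=0 bound=0 product=0
t=2: arr=0 -> substrate=0 bound=0 product=0
t=3: arr=0 -> substrate=0 bound=0 product=0
t=4: arr=0 -> substrate=0 bound=0 product=0
t=5: arr=0 -> substrate=0 bound=0 product=0
t=6: arr=2 -> substrate=0 bound=2 product=0
t=7: arr=1 -> substrate=0 bound=3 product=0
t=8: arr=2 -> substrate=0 bound=3 product=2
t=9: arr=0 -> substrate=0 bound=2 product=3
t=10: arr=1 -> substrate=0 bound=1 product=5
t=11: arr=0 -> substrate=0 bound=1 product=5
t=12: arr=3 -> substrate=0 bound=3 product=6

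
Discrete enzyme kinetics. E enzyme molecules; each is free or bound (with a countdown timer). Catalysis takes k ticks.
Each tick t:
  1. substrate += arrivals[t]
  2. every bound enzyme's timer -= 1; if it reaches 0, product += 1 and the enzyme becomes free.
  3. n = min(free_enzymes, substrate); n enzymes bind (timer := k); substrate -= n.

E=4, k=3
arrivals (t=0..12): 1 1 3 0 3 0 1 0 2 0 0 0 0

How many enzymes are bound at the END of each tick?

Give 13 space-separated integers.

t=0: arr=1 -> substrate=0 bound=1 product=0
t=1: arr=1 -> substrate=0 bound=2 product=0
t=2: arr=3 -> substrate=1 bound=4 product=0
t=3: arr=0 -> substrate=0 bound=4 product=1
t=4: arr=3 -> substrate=2 bound=4 product=2
t=5: arr=0 -> substrate=0 bound=4 product=4
t=6: arr=1 -> substrate=0 bound=4 product=5
t=7: arr=0 -> substrate=0 bound=3 product=6
t=8: arr=2 -> substrate=0 bound=3 product=8
t=9: arr=0 -> substrate=0 bound=2 product=9
t=10: arr=0 -> substrate=0 bound=2 product=9
t=11: arr=0 -> substrate=0 bound=0 product=11
t=12: arr=0 -> substrate=0 bound=0 product=11

Answer: 1 2 4 4 4 4 4 3 3 2 2 0 0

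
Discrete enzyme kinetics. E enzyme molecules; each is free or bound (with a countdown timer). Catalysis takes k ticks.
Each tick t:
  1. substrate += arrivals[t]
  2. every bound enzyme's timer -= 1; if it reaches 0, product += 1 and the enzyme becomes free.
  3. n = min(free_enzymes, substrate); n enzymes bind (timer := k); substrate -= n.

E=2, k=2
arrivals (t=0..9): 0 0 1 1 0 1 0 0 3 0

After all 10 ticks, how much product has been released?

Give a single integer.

t=0: arr=0 -> substrate=0 bound=0 product=0
t=1: arr=0 -> substrate=0 bound=0 product=0
t=2: arr=1 -> substrate=0 bound=1 product=0
t=3: arr=1 -> substrate=0 bound=2 product=0
t=4: arr=0 -> substrate=0 bound=1 product=1
t=5: arr=1 -> substrate=0 bound=1 product=2
t=6: arr=0 -> substrate=0 bound=1 product=2
t=7: arr=0 -> substrate=0 bound=0 product=3
t=8: arr=3 -> substrate=1 bound=2 product=3
t=9: arr=0 -> substrate=1 bound=2 product=3

Answer: 3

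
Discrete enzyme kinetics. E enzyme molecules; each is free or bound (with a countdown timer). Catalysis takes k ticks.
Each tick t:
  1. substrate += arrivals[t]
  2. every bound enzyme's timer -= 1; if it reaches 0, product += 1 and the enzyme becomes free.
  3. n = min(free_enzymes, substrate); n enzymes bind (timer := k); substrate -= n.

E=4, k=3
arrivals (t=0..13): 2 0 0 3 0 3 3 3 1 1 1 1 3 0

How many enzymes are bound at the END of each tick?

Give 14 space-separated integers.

t=0: arr=2 -> substrate=0 bound=2 product=0
t=1: arr=0 -> substrate=0 bound=2 product=0
t=2: arr=0 -> substrate=0 bound=2 product=0
t=3: arr=3 -> substrate=0 bound=3 product=2
t=4: arr=0 -> substrate=0 bound=3 product=2
t=5: arr=3 -> substrate=2 bound=4 product=2
t=6: arr=3 -> substrate=2 bound=4 product=5
t=7: arr=3 -> substrate=5 bound=4 product=5
t=8: arr=1 -> substrate=5 bound=4 product=6
t=9: arr=1 -> substrate=3 bound=4 product=9
t=10: arr=1 -> substrate=4 bound=4 product=9
t=11: arr=1 -> substrate=4 bound=4 product=10
t=12: arr=3 -> substrate=4 bound=4 product=13
t=13: arr=0 -> substrate=4 bound=4 product=13

Answer: 2 2 2 3 3 4 4 4 4 4 4 4 4 4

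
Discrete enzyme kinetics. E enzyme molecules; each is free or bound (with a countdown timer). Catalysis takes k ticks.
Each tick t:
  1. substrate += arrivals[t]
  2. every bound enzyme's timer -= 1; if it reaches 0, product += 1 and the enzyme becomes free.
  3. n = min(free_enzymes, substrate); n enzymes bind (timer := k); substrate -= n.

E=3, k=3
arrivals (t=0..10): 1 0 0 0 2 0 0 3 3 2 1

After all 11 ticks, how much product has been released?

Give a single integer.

Answer: 6

Derivation:
t=0: arr=1 -> substrate=0 bound=1 product=0
t=1: arr=0 -> substrate=0 bound=1 product=0
t=2: arr=0 -> substrate=0 bound=1 product=0
t=3: arr=0 -> substrate=0 bound=0 product=1
t=4: arr=2 -> substrate=0 bound=2 product=1
t=5: arr=0 -> substrate=0 bound=2 product=1
t=6: arr=0 -> substrate=0 bound=2 product=1
t=7: arr=3 -> substrate=0 bound=3 product=3
t=8: arr=3 -> substrate=3 bound=3 product=3
t=9: arr=2 -> substrate=5 bound=3 product=3
t=10: arr=1 -> substrate=3 bound=3 product=6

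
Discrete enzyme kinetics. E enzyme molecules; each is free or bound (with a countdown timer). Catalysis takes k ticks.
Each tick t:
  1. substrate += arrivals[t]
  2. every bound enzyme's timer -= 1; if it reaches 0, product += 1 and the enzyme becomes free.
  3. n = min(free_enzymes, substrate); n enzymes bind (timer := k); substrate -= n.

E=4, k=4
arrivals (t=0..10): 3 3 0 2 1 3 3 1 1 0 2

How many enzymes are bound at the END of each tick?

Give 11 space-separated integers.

Answer: 3 4 4 4 4 4 4 4 4 4 4

Derivation:
t=0: arr=3 -> substrate=0 bound=3 product=0
t=1: arr=3 -> substrate=2 bound=4 product=0
t=2: arr=0 -> substrate=2 bound=4 product=0
t=3: arr=2 -> substrate=4 bound=4 product=0
t=4: arr=1 -> substrate=2 bound=4 product=3
t=5: arr=3 -> substrate=4 bound=4 product=4
t=6: arr=3 -> substrate=7 bound=4 product=4
t=7: arr=1 -> substrate=8 bound=4 product=4
t=8: arr=1 -> substrate=6 bound=4 product=7
t=9: arr=0 -> substrate=5 bound=4 product=8
t=10: arr=2 -> substrate=7 bound=4 product=8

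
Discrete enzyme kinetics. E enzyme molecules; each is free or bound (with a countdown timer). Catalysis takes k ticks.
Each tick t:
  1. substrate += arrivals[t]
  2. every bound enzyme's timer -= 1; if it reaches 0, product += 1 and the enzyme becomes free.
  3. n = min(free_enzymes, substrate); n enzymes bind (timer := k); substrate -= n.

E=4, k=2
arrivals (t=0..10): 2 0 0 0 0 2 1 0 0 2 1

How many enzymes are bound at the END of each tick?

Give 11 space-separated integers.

Answer: 2 2 0 0 0 2 3 1 0 2 3

Derivation:
t=0: arr=2 -> substrate=0 bound=2 product=0
t=1: arr=0 -> substrate=0 bound=2 product=0
t=2: arr=0 -> substrate=0 bound=0 product=2
t=3: arr=0 -> substrate=0 bound=0 product=2
t=4: arr=0 -> substrate=0 bound=0 product=2
t=5: arr=2 -> substrate=0 bound=2 product=2
t=6: arr=1 -> substrate=0 bound=3 product=2
t=7: arr=0 -> substrate=0 bound=1 product=4
t=8: arr=0 -> substrate=0 bound=0 product=5
t=9: arr=2 -> substrate=0 bound=2 product=5
t=10: arr=1 -> substrate=0 bound=3 product=5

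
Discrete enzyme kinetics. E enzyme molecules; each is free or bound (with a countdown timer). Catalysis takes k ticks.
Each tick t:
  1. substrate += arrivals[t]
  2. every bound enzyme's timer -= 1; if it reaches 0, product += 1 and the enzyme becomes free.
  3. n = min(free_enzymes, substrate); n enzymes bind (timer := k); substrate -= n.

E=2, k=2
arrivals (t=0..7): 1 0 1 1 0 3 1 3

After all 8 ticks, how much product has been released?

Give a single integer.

Answer: 5

Derivation:
t=0: arr=1 -> substrate=0 bound=1 product=0
t=1: arr=0 -> substrate=0 bound=1 product=0
t=2: arr=1 -> substrate=0 bound=1 product=1
t=3: arr=1 -> substrate=0 bound=2 product=1
t=4: arr=0 -> substrate=0 bound=1 product=2
t=5: arr=3 -> substrate=1 bound=2 product=3
t=6: arr=1 -> substrate=2 bound=2 product=3
t=7: arr=3 -> substrate=3 bound=2 product=5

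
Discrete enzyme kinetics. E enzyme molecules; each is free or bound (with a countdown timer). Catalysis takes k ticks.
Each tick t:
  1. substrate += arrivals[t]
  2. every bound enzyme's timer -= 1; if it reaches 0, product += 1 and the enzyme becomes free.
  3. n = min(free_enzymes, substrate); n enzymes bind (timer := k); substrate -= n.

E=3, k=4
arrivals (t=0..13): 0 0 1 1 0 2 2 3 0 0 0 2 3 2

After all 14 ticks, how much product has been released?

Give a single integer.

Answer: 6

Derivation:
t=0: arr=0 -> substrate=0 bound=0 product=0
t=1: arr=0 -> substrate=0 bound=0 product=0
t=2: arr=1 -> substrate=0 bound=1 product=0
t=3: arr=1 -> substrate=0 bound=2 product=0
t=4: arr=0 -> substrate=0 bound=2 product=0
t=5: arr=2 -> substrate=1 bound=3 product=0
t=6: arr=2 -> substrate=2 bound=3 product=1
t=7: arr=3 -> substrate=4 bound=3 product=2
t=8: arr=0 -> substrate=4 bound=3 product=2
t=9: arr=0 -> substrate=3 bound=3 product=3
t=10: arr=0 -> substrate=2 bound=3 product=4
t=11: arr=2 -> substrate=3 bound=3 product=5
t=12: arr=3 -> substrate=6 bound=3 product=5
t=13: arr=2 -> substrate=7 bound=3 product=6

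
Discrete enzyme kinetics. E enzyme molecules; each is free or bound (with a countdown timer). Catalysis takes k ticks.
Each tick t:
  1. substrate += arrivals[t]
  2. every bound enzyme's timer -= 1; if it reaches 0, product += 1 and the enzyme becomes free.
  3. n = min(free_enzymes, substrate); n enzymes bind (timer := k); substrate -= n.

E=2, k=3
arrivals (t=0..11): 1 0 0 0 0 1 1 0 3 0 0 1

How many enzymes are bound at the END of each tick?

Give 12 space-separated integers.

t=0: arr=1 -> substrate=0 bound=1 product=0
t=1: arr=0 -> substrate=0 bound=1 product=0
t=2: arr=0 -> substrate=0 bound=1 product=0
t=3: arr=0 -> substrate=0 bound=0 product=1
t=4: arr=0 -> substrate=0 bound=0 product=1
t=5: arr=1 -> substrate=0 bound=1 product=1
t=6: arr=1 -> substrate=0 bound=2 product=1
t=7: arr=0 -> substrate=0 bound=2 product=1
t=8: arr=3 -> substrate=2 bound=2 product=2
t=9: arr=0 -> substrate=1 bound=2 product=3
t=10: arr=0 -> substrate=1 bound=2 product=3
t=11: arr=1 -> substrate=1 bound=2 product=4

Answer: 1 1 1 0 0 1 2 2 2 2 2 2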